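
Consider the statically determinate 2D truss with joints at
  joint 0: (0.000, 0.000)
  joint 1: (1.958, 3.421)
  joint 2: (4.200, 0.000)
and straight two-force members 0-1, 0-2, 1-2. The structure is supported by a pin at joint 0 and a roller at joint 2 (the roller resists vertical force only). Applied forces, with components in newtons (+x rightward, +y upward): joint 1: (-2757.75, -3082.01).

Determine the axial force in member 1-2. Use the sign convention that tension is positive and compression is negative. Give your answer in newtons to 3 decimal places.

967.792

N=3 nodes, M=3 members, R=3 reactions → 2N=6, M+R=6
member 0 (0-1): L=3.9417, (cx,cy)=(0.4967,0.8679)
member 1 (0-2): L=4.2000, (cx,cy)=(1.0000,0.0000)
member 2 (1-2): L=4.0902, (cx,cy)=(0.5481,-0.8364)
solve A·x = −loads:
  F[0-1] = -4483.7674 N (compression)
  F[0-2] = -530.4839 N (compression)
  F[1-2] = +967.7920 N (tension)
  Rx@0 = +2757.7500 N
  Ry@0 = +3891.4593 N
  Ry@2 = -809.4493 N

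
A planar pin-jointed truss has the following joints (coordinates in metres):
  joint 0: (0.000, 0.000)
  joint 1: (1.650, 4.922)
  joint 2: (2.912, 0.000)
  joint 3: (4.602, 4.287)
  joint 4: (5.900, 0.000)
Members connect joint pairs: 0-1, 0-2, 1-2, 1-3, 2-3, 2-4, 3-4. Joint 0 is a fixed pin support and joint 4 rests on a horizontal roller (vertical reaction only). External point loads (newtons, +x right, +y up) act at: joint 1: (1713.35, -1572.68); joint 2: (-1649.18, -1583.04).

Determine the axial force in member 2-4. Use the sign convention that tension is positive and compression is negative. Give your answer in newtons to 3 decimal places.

802.502

N=5 nodes, M=7 members, R=3 reactions → 2N=10, M+R=10
member 0 (0-1): L=5.1912, (cx,cy)=(0.3178,0.9481)
member 1 (0-2): L=2.9120, (cx,cy)=(1.0000,0.0000)
member 2 (1-2): L=5.0812, (cx,cy)=(0.2484,-0.9687)
member 3 (1-3): L=3.0195, (cx,cy)=(0.9776,-0.2103)
member 4 (2-3): L=4.6081, (cx,cy)=(0.3667,0.9303)
member 5 (2-4): L=2.9880, (cx,cy)=(1.0000,0.0000)
member 6 (3-4): L=4.4792, (cx,cy)=(0.2898,-0.9571)
solve A·x = −loads:
  F[0-1] = -532.8715 N (compression)
  F[0-2] = +233.5408 N (tension)
  F[1-2] = -723.8018 N (compression)
  F[1-3] = -1741.9068 N (compression)
  F[2-3] = +2455.2414 N (tension)
  F[2-4] = +802.5019 N (tension)
  F[3-4] = -2769.3074 N (compression)
  Rx@0 = -64.1700 N
  Ry@0 = +505.2381 N
  Ry@4 = +2650.4819 N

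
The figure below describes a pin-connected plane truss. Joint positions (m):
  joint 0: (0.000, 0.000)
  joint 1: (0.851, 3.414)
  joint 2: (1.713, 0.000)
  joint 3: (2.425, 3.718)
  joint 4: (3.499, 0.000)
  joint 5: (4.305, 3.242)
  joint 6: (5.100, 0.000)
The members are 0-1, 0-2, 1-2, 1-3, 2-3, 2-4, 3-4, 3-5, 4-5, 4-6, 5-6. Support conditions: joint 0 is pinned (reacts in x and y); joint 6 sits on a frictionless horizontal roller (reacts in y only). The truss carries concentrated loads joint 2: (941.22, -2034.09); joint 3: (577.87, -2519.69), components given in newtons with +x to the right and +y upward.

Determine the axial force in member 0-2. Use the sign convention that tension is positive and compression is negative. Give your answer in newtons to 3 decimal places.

N=7 nodes, M=11 members, R=3 reactions → 2N=14, M+R=14
member 0 (0-1): L=3.5185, (cx,cy)=(0.2419,0.9703)
member 1 (0-2): L=1.7130, (cx,cy)=(1.0000,0.0000)
member 2 (1-2): L=3.5211, (cx,cy)=(0.2448,-0.9696)
member 3 (1-3): L=1.6031, (cx,cy)=(0.9819,0.1896)
member 4 (2-3): L=3.7856, (cx,cy)=(0.1881,0.9822)
member 5 (2-4): L=1.7860, (cx,cy)=(1.0000,0.0000)
member 6 (3-4): L=3.8700, (cx,cy)=(0.2775,-0.9607)
member 7 (3-5): L=1.9393, (cx,cy)=(0.9694,-0.2454)
member 8 (4-5): L=3.3407, (cx,cy)=(0.2413,0.9705)
member 9 (4-6): L=1.6010, (cx,cy)=(1.0000,0.0000)
member 10 (5-6): L=3.3381, (cx,cy)=(0.2382,-0.9712)
solve A·x = −loads:
  F[0-1] = -2320.0831 N (compression)
  F[0-2] = +2080.2411 N (tension)
  F[1-2] = +2107.3033 N (tension)
  F[1-3] = -1096.9377 N (compression)
  F[2-3] = -9.2572 N (compression)
  F[2-4] = +1656.6448 N (tension)
  F[3-4] = -2114.7987 N (compression)
  F[3-5] = -1103.5051 N (compression)
  F[4-5] = +2093.5772 N (tension)
  F[4-6] = +564.6367 N (tension)
  F[5-6] = -2370.8006 N (compression)
  Rx@0 = -1519.0900 N
  Ry@0 = +2251.1986 N
  Ry@6 = +2302.5814 N

2080.241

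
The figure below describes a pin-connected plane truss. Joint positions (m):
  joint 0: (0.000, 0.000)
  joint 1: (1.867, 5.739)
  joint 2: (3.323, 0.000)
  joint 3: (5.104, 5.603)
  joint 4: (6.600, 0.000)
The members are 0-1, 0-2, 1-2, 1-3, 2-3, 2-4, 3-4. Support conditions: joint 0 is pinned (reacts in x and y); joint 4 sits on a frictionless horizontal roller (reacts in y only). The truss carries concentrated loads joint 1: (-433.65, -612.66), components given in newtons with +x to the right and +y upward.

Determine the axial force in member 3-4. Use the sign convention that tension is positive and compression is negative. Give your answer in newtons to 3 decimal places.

210.908

N=5 nodes, M=7 members, R=3 reactions → 2N=10, M+R=10
member 0 (0-1): L=6.0350, (cx,cy)=(0.3094,0.9509)
member 1 (0-2): L=3.3230, (cx,cy)=(1.0000,0.0000)
member 2 (1-2): L=5.9208, (cx,cy)=(0.2459,-0.9693)
member 3 (1-3): L=3.2399, (cx,cy)=(0.9991,-0.0420)
member 4 (2-3): L=5.8792, (cx,cy)=(0.3029,0.9530)
member 5 (2-4): L=3.2770, (cx,cy)=(1.0000,0.0000)
member 6 (3-4): L=5.7993, (cx,cy)=(0.2580,-0.9662)
solve A·x = −loads:
  F[0-1] = -858.5457 N (compression)
  F[0-2] = -168.0507 N (compression)
  F[1-2] = +205.1277 N (tension)
  F[1-3] = +117.7110 N (tension)
  F[2-3] = -208.6317 N (compression)
  F[2-4] = -54.4065 N (compression)
  F[3-4] = +210.9081 N (tension)
  Rx@0 = +433.6500 N
  Ry@0 = +816.4299 N
  Ry@4 = -203.7699 N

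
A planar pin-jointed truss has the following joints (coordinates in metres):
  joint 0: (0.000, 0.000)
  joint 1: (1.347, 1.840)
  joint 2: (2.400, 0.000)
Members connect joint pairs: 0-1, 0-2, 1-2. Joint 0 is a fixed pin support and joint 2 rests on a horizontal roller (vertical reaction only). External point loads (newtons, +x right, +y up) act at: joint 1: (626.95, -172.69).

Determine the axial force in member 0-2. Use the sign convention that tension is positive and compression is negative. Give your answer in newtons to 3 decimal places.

N=3 nodes, M=3 members, R=3 reactions → 2N=6, M+R=6
member 0 (0-1): L=2.2804, (cx,cy)=(0.5907,0.8069)
member 1 (0-2): L=2.4000, (cx,cy)=(1.0000,0.0000)
member 2 (1-2): L=2.1200, (cx,cy)=(0.4967,-0.8679)
solve A·x = −loads:
  F[0-1] = +501.7940 N (tension)
  F[0-2] = +330.5412 N (tension)
  F[1-2] = -665.4778 N (compression)
  Rx@0 = -626.9500 N
  Ry@0 = -404.8939 N
  Ry@2 = +577.5839 N

330.541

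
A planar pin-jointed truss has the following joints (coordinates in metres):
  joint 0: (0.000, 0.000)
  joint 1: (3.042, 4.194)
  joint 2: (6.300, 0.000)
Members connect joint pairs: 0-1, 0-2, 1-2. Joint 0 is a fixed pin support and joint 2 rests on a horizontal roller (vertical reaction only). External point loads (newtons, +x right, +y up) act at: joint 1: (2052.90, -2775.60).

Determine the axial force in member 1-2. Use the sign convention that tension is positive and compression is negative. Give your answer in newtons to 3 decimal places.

N=3 nodes, M=3 members, R=3 reactions → 2N=6, M+R=6
member 0 (0-1): L=5.1811, (cx,cy)=(0.5871,0.8095)
member 1 (0-2): L=6.3000, (cx,cy)=(1.0000,0.0000)
member 2 (1-2): L=5.3108, (cx,cy)=(0.6135,-0.7897)
solve A·x = −loads:
  F[0-1] = -84.9141 N (compression)
  F[0-2] = +2102.7563 N (tension)
  F[1-2] = -3427.6366 N (compression)
  Rx@0 = -2052.9000 N
  Ry@0 = +68.7369 N
  Ry@2 = +2706.8631 N

-3427.637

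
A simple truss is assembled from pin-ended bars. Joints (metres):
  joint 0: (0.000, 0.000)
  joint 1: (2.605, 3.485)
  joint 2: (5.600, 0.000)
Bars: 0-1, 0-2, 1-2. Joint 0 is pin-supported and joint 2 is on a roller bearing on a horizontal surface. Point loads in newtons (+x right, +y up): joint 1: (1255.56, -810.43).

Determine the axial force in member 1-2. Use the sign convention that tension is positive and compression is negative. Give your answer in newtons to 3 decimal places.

-1527.347

N=3 nodes, M=3 members, R=3 reactions → 2N=6, M+R=6
member 0 (0-1): L=4.3510, (cx,cy)=(0.5987,0.8010)
member 1 (0-2): L=5.6000, (cx,cy)=(1.0000,0.0000)
member 2 (1-2): L=4.5951, (cx,cy)=(0.6518,-0.7584)
solve A·x = −loads:
  F[0-1] = +434.3846 N (tension)
  F[0-2] = +995.4886 N (tension)
  F[1-2] = -1527.3466 N (compression)
  Rx@0 = -1255.5600 N
  Ry@0 = -347.9266 N
  Ry@2 = +1158.3566 N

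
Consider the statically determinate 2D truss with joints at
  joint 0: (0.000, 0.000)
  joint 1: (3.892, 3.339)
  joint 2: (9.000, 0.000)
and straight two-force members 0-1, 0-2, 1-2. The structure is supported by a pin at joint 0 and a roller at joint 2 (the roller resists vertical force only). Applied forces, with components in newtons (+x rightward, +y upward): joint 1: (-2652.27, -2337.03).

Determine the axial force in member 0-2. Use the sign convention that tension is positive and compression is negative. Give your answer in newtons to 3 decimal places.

N=3 nodes, M=3 members, R=3 reactions → 2N=6, M+R=6
member 0 (0-1): L=5.1280, (cx,cy)=(0.7590,0.6511)
member 1 (0-2): L=9.0000, (cx,cy)=(1.0000,0.0000)
member 2 (1-2): L=6.1025, (cx,cy)=(0.8370,-0.5472)
solve A·x = −loads:
  F[0-1] = -3548.2801 N (compression)
  F[0-2] = +40.7592 N (tension)
  F[1-2] = -48.6948 N (compression)
  Rx@0 = +2652.2700 N
  Ry@0 = +2310.3865 N
  Ry@2 = +26.6435 N

40.759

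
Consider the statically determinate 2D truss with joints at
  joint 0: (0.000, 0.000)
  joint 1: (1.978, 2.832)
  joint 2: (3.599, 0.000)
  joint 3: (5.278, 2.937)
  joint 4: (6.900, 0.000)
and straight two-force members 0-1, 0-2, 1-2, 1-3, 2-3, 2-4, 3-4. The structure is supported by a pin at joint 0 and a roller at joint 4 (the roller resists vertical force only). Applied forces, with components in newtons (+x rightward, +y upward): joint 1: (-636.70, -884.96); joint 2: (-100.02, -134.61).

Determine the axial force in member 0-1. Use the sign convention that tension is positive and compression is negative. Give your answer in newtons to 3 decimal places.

N=5 nodes, M=7 members, R=3 reactions → 2N=10, M+R=10
member 0 (0-1): L=3.4544, (cx,cy)=(0.5726,0.8198)
member 1 (0-2): L=3.5990, (cx,cy)=(1.0000,0.0000)
member 2 (1-2): L=3.2631, (cx,cy)=(0.4968,-0.8679)
member 3 (1-3): L=3.3017, (cx,cy)=(0.9995,0.0318)
member 4 (2-3): L=3.3830, (cx,cy)=(0.4963,0.8682)
member 5 (2-4): L=3.3010, (cx,cy)=(1.0000,0.0000)
member 6 (3-4): L=3.3551, (cx,cy)=(0.4834,-0.8754)
solve A·x = −loads:
  F[0-1] = -1167.3074 N (compression)
  F[0-2] = -68.3114 N (compression)
  F[1-2] = +80.3727 N (tension)
  F[1-3] = -71.6712 N (compression)
  F[2-3] = +74.7056 N (tension)
  F[2-4] = +34.5588 N (tension)
  F[3-4] = -71.4852 N (compression)
  Rx@0 = +736.7200 N
  Ry@0 = +956.9935 N
  Ry@4 = +62.5765 N

-1167.307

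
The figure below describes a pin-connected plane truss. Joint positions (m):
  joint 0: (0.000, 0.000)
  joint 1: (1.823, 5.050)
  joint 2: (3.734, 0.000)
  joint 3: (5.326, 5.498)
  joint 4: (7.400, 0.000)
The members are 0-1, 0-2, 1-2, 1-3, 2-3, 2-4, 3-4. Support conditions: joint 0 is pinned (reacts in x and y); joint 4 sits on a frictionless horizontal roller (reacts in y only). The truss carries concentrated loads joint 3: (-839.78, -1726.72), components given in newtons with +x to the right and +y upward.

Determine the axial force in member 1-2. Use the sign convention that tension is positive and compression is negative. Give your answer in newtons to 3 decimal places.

1077.709

N=5 nodes, M=7 members, R=3 reactions → 2N=10, M+R=10
member 0 (0-1): L=5.3690, (cx,cy)=(0.3395,0.9406)
member 1 (0-2): L=3.7340, (cx,cy)=(1.0000,0.0000)
member 2 (1-2): L=5.3995, (cx,cy)=(0.3539,-0.9353)
member 3 (1-3): L=3.5315, (cx,cy)=(0.9919,0.1269)
member 4 (2-3): L=5.7239, (cx,cy)=(0.2781,0.9605)
member 5 (2-4): L=3.6660, (cx,cy)=(1.0000,0.0000)
member 6 (3-4): L=5.8762, (cx,cy)=(0.3530,-0.9356)
solve A·x = −loads:
  F[0-1] = -1177.8584 N (compression)
  F[0-2] = -439.8455 N (compression)
  F[1-2] = +1077.7087 N (tension)
  F[1-3] = -787.7241 N (compression)
  F[2-3] = -1049.3591 N (compression)
  F[2-4] = +233.4430 N (tension)
  F[3-4] = -661.4045 N (compression)
  Rx@0 = +839.7800 N
  Ry@0 = +1107.8821 N
  Ry@4 = +618.8379 N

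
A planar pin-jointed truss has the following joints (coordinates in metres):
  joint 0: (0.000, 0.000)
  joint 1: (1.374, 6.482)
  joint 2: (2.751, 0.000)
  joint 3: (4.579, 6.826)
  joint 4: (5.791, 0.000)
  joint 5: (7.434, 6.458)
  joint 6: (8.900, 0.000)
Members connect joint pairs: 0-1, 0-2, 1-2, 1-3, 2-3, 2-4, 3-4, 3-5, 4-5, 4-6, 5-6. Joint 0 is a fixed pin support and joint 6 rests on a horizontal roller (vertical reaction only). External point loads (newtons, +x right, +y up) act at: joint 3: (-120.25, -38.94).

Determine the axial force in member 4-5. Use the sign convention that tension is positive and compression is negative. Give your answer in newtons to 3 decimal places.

N=7 nodes, M=11 members, R=3 reactions → 2N=14, M+R=14
member 0 (0-1): L=6.6260, (cx,cy)=(0.2074,0.9783)
member 1 (0-2): L=2.7510, (cx,cy)=(1.0000,0.0000)
member 2 (1-2): L=6.6266, (cx,cy)=(0.2078,-0.9782)
member 3 (1-3): L=3.2234, (cx,cy)=(0.9943,0.1067)
member 4 (2-3): L=7.0665, (cx,cy)=(0.2587,0.9660)
member 5 (2-4): L=3.0400, (cx,cy)=(1.0000,0.0000)
member 6 (3-4): L=6.9328, (cx,cy)=(0.1748,-0.9846)
member 7 (3-5): L=2.8786, (cx,cy)=(0.9918,-0.1278)
member 8 (4-5): L=6.6637, (cx,cy)=(0.2466,0.9691)
member 9 (4-6): L=3.1090, (cx,cy)=(1.0000,0.0000)
member 10 (5-6): L=6.6223, (cx,cy)=(0.2214,-0.9752)
solve A·x = −loads:
  F[0-1] = -113.6026 N (compression)
  F[0-2] = -96.6929 N (compression)
  F[1-2] = +108.5533 N (tension)
  F[1-3] = -46.3790 N (compression)
  F[2-3] = -109.9254 N (compression)
  F[2-4] = -45.6999 N (compression)
  F[3-4] = +68.9170 N (tension)
  F[3-5] = +33.9300 N (tension)
  F[4-5] = -70.0173 N (compression)
  F[4-6] = -16.3883 N (compression)
  F[5-6] = +74.0300 N (tension)
  Rx@0 = +120.2500 N
  Ry@0 = +111.1333 N
  Ry@6 = -72.1933 N

-70.017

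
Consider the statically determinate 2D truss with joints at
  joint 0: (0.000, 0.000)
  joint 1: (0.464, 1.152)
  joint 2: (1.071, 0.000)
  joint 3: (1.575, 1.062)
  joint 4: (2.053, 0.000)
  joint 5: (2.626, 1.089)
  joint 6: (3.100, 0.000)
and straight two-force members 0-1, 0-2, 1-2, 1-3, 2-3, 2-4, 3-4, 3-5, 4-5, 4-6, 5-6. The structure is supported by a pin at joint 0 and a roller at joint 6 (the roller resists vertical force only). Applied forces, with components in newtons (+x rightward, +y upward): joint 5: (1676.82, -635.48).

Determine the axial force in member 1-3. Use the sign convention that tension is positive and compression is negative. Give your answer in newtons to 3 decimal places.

N=7 nodes, M=11 members, R=3 reactions → 2N=14, M+R=14
member 0 (0-1): L=1.2419, (cx,cy)=(0.3736,0.9276)
member 1 (0-2): L=1.0710, (cx,cy)=(1.0000,0.0000)
member 2 (1-2): L=1.3021, (cx,cy)=(0.4662,-0.8847)
member 3 (1-3): L=1.1146, (cx,cy)=(0.9967,-0.0807)
member 4 (2-3): L=1.1755, (cx,cy)=(0.4287,0.9034)
member 5 (2-4): L=0.9820, (cx,cy)=(1.0000,0.0000)
member 6 (3-4): L=1.1646, (cx,cy)=(0.4104,-0.9119)
member 7 (3-5): L=1.0513, (cx,cy)=(0.9997,0.0257)
member 8 (4-5): L=1.2305, (cx,cy)=(0.4656,0.8850)
member 9 (4-6): L=1.0470, (cx,cy)=(1.0000,0.0000)
member 10 (5-6): L=1.1877, (cx,cy)=(0.3991,-0.9169)
solve A·x = −loads:
  F[0-1] = +530.2839 N (tension)
  F[0-2] = +1478.7002 N (tension)
  F[1-2] = -599.7280 N (compression)
  F[1-3] = +479.2525 N (tension)
  F[2-3] = +587.2981 N (tension)
  F[2-4] = +947.3315 N (tension)
  F[3-4] = -512.9295 N (compression)
  F[3-5] = +940.3234 N (tension)
  F[4-5] = +528.5313 N (tension)
  F[4-6] = +490.6982 N (tension)
  F[5-6] = -1229.5258 N (compression)
  Rx@0 = -1676.8200 N
  Ry@0 = -491.8837 N
  Ry@6 = +1127.3637 N

479.253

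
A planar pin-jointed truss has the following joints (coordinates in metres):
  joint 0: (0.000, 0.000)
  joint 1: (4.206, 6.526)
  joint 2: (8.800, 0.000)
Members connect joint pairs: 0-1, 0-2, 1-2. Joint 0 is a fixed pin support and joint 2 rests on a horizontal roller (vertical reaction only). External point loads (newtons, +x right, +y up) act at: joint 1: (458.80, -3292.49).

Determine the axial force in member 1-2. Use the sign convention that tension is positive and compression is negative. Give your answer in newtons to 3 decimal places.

-2340.563

N=3 nodes, M=3 members, R=3 reactions → 2N=6, M+R=6
member 0 (0-1): L=7.7640, (cx,cy)=(0.5417,0.8406)
member 1 (0-2): L=8.8000, (cx,cy)=(1.0000,0.0000)
member 2 (1-2): L=7.9808, (cx,cy)=(0.5756,-0.8177)
solve A·x = −loads:
  F[0-1] = -1640.1014 N (compression)
  F[0-2] = +1347.2982 N (tension)
  F[1-2] = -2340.5630 N (compression)
  Rx@0 = -458.8000 N
  Ry@0 = +1378.5875 N
  Ry@2 = +1913.9025 N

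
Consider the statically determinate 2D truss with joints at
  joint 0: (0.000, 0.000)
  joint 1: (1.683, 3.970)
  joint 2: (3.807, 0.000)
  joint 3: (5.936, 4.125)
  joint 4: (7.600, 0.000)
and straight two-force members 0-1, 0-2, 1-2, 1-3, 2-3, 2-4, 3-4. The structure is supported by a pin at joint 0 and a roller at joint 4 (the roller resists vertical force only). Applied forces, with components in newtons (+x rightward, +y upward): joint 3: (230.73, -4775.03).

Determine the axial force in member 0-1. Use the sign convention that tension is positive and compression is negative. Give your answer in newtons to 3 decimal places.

N=5 nodes, M=7 members, R=3 reactions → 2N=10, M+R=10
member 0 (0-1): L=4.3120, (cx,cy)=(0.3903,0.9207)
member 1 (0-2): L=3.8070, (cx,cy)=(1.0000,0.0000)
member 2 (1-2): L=4.5025, (cx,cy)=(0.4717,-0.8817)
member 3 (1-3): L=4.2558, (cx,cy)=(0.9993,0.0364)
member 4 (2-3): L=4.6420, (cx,cy)=(0.4586,0.8886)
member 5 (2-4): L=3.7930, (cx,cy)=(1.0000,0.0000)
member 6 (3-4): L=4.4480, (cx,cy)=(0.3741,-0.9274)
solve A·x = −loads:
  F[0-1] = -999.5255 N (compression)
  F[0-2] = +620.8505 N (tension)
  F[1-2] = +1007.8991 N (tension)
  F[1-3] = -866.1620 N (compression)
  F[2-3] = -1000.0887 N (compression)
  F[2-4] = +1554.9955 N (tension)
  F[3-4] = -4156.6033 N (compression)
  Rx@0 = -230.7300 N
  Ry@0 = +920.2485 N
  Ry@4 = +3854.7815 N

-999.526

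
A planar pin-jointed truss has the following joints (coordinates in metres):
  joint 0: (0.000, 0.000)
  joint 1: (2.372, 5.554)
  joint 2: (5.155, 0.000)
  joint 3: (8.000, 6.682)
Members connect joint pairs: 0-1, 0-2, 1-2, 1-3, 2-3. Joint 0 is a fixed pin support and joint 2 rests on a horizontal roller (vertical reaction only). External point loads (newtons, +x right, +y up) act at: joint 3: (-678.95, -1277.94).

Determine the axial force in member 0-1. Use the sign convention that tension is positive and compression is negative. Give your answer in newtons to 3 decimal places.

-190.055

N=4 nodes, M=5 members, R=3 reactions → 2N=8, M+R=8
member 0 (0-1): L=6.0393, (cx,cy)=(0.3928,0.9196)
member 1 (0-2): L=5.1550, (cx,cy)=(1.0000,0.0000)
member 2 (1-2): L=6.2122, (cx,cy)=(0.4480,-0.8940)
member 3 (1-3): L=5.7399, (cx,cy)=(0.9805,0.1965)
member 4 (2-3): L=7.2624, (cx,cy)=(0.3917,0.9201)
solve A·x = −loads:
  F[0-1] = -190.0553 N (compression)
  F[0-2] = -604.3039 N (compression)
  F[1-2] = +162.4486 N (tension)
  F[1-3] = -150.3527 N (compression)
  F[2-3] = -1356.8376 N (compression)
  Rx@0 = +678.9500 N
  Ry@0 = +174.7827 N
  Ry@2 = +1103.1573 N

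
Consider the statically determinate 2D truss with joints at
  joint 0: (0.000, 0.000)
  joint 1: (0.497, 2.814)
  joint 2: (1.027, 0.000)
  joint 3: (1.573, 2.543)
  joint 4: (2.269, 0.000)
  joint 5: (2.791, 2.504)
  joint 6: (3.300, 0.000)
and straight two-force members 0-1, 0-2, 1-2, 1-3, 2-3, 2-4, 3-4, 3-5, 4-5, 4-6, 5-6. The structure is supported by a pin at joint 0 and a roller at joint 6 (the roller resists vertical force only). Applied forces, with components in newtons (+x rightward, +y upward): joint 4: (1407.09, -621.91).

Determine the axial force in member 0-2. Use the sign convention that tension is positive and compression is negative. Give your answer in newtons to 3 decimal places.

N=7 nodes, M=11 members, R=3 reactions → 2N=14, M+R=14
member 0 (0-1): L=2.8576, (cx,cy)=(0.1739,0.9848)
member 1 (0-2): L=1.0270, (cx,cy)=(1.0000,0.0000)
member 2 (1-2): L=2.8635, (cx,cy)=(0.1851,-0.9827)
member 3 (1-3): L=1.1096, (cx,cy)=(0.9697,-0.2442)
member 4 (2-3): L=2.6010, (cx,cy)=(0.2099,0.9777)
member 5 (2-4): L=1.2420, (cx,cy)=(1.0000,0.0000)
member 6 (3-4): L=2.6365, (cx,cy)=(0.2640,-0.9645)
member 7 (3-5): L=1.2186, (cx,cy)=(0.9995,-0.0320)
member 8 (4-5): L=2.5578, (cx,cy)=(0.2041,0.9790)
member 9 (4-6): L=1.0310, (cx,cy)=(1.0000,0.0000)
member 10 (5-6): L=2.5552, (cx,cy)=(0.1992,-0.9800)
solve A·x = −loads:
  F[0-1] = -197.3069 N (compression)
  F[0-2] = +1441.4066 N (tension)
  F[1-2] = +216.7948 N (tension)
  F[1-3] = -76.7679 N (compression)
  F[2-3] = -217.9043 N (compression)
  F[2-4] = +1527.2762 N (tension)
  F[3-4] = +207.2517 N (tension)
  F[3-5] = -174.9869 N (compression)
  F[4-5] = +431.0825 N (tension)
  F[4-6] = +86.9224 N (tension)
  F[5-6] = -436.3554 N (compression)
  Rx@0 = -1407.0900 N
  Ry@0 = +194.2998 N
  Ry@6 = +427.6102 N

1441.407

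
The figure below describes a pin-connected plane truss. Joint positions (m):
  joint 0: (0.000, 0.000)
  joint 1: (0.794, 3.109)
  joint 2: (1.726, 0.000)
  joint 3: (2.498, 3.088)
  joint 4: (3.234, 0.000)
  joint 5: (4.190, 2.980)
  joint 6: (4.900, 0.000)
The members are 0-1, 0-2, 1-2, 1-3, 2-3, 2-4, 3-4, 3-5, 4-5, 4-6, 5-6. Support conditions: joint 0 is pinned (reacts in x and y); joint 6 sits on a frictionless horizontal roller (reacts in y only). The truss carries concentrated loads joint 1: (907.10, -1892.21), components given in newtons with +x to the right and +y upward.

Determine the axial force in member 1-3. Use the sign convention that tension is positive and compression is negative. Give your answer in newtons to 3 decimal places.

-904.013

N=7 nodes, M=11 members, R=3 reactions → 2N=14, M+R=14
member 0 (0-1): L=3.2088, (cx,cy)=(0.2474,0.9689)
member 1 (0-2): L=1.7260, (cx,cy)=(1.0000,0.0000)
member 2 (1-2): L=3.2457, (cx,cy)=(0.2872,-0.9579)
member 3 (1-3): L=1.7041, (cx,cy)=(0.9999,-0.0123)
member 4 (2-3): L=3.1830, (cx,cy)=(0.2425,0.9701)
member 5 (2-4): L=1.5080, (cx,cy)=(1.0000,0.0000)
member 6 (3-4): L=3.1745, (cx,cy)=(0.2318,-0.9728)
member 7 (3-5): L=1.6954, (cx,cy)=(0.9980,-0.0637)
member 8 (4-5): L=3.1296, (cx,cy)=(0.3055,0.9522)
member 9 (4-6): L=1.6660, (cx,cy)=(1.0000,0.0000)
member 10 (5-6): L=3.0634, (cx,cy)=(0.2318,-0.9728)
solve A·x = −loads:
  F[0-1] = -1042.4679 N (compression)
  F[0-2] = +1165.0540 N (tension)
  F[1-2] = -909.3161 N (compression)
  F[1-3] = -904.0125 N (compression)
  F[2-3] = +897.8277 N (tension)
  F[2-4] = +686.1887 N (tension)
  F[3-4] = -875.1592 N (compression)
  F[3-5] = -484.2686 N (compression)
  F[4-5] = +894.0473 N (tension)
  F[4-6] = +210.1793 N (tension)
  F[5-6] = -906.8535 N (compression)
  Rx@0 = -907.1000 N
  Ry@0 = +1010.0491 N
  Ry@6 = +882.1609 N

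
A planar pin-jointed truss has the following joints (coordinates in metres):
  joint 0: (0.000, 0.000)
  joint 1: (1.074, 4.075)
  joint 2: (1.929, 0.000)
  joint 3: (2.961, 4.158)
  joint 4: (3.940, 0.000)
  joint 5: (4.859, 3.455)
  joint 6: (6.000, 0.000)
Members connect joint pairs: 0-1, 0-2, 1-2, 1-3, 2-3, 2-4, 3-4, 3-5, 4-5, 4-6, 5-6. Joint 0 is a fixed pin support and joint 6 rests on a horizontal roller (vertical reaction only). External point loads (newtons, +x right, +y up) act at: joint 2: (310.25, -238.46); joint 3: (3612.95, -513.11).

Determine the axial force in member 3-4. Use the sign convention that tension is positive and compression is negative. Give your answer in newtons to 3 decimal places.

-2325.904

N=7 nodes, M=11 members, R=3 reactions → 2N=14, M+R=14
member 0 (0-1): L=4.2142, (cx,cy)=(0.2549,0.9670)
member 1 (0-2): L=1.9290, (cx,cy)=(1.0000,0.0000)
member 2 (1-2): L=4.1637, (cx,cy)=(0.2053,-0.9787)
member 3 (1-3): L=1.8888, (cx,cy)=(0.9990,0.0439)
member 4 (2-3): L=4.2842, (cx,cy)=(0.2409,0.9706)
member 5 (2-4): L=2.0110, (cx,cy)=(1.0000,0.0000)
member 6 (3-4): L=4.2717, (cx,cy)=(0.2292,-0.9734)
member 7 (3-5): L=2.0240, (cx,cy)=(0.9377,-0.3473)
member 8 (4-5): L=3.5751, (cx,cy)=(0.2571,0.9664)
member 9 (4-6): L=2.0600, (cx,cy)=(1.0000,0.0000)
member 10 (5-6): L=3.6385, (cx,cy)=(0.3136,-0.9496)
solve A·x = −loads:
  F[0-1] = +2153.1891 N (tension)
  F[0-2] = +3374.4482 N (tension)
  F[1-2] = -2083.5341 N (compression)
  F[1-3] = +977.5388 N (tension)
  F[2-3] = +2346.6965 N (tension)
  F[2-4] = +2071.0654 N (tension)
  F[3-4] = -2325.9041 N (compression)
  F[3-5] = -1640.1171 N (compression)
  F[4-5] = +2342.7182 N (tension)
  F[4-6] = +935.8046 N (tension)
  F[5-6] = -2984.1839 N (compression)
  Rx@0 = -3923.2000 N
  Ry@0 = -2082.0890 N
  Ry@6 = +2833.6590 N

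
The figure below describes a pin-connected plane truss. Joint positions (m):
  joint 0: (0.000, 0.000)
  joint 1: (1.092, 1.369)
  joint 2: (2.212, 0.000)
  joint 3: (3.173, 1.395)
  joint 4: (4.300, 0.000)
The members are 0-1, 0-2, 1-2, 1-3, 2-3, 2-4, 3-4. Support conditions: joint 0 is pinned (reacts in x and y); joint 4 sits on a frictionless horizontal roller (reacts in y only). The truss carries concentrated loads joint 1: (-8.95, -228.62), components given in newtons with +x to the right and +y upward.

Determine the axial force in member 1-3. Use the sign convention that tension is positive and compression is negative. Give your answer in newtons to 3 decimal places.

N=5 nodes, M=7 members, R=3 reactions → 2N=10, M+R=10
member 0 (0-1): L=1.7512, (cx,cy)=(0.6236,0.7818)
member 1 (0-2): L=2.2120, (cx,cy)=(1.0000,0.0000)
member 2 (1-2): L=1.7688, (cx,cy)=(0.6332,-0.7740)
member 3 (1-3): L=2.0812, (cx,cy)=(0.9999,0.0125)
member 4 (2-3): L=1.6940, (cx,cy)=(0.5673,0.8235)
member 5 (2-4): L=2.0880, (cx,cy)=(1.0000,0.0000)
member 6 (3-4): L=1.7934, (cx,cy)=(0.6284,-0.7779)
solve A·x = −loads:
  F[0-1] = -221.8209 N (compression)
  F[0-2] = +129.3731 N (tension)
  F[1-2] = -72.6771 N (compression)
  F[1-3] = -83.3600 N (compression)
  F[2-3] = +68.3064 N (tension)
  F[2-4] = +44.6029 N (tension)
  F[3-4] = -70.9753 N (compression)
  Rx@0 = +8.9500 N
  Ry@0 = +173.4106 N
  Ry@4 = +55.2094 N

-83.360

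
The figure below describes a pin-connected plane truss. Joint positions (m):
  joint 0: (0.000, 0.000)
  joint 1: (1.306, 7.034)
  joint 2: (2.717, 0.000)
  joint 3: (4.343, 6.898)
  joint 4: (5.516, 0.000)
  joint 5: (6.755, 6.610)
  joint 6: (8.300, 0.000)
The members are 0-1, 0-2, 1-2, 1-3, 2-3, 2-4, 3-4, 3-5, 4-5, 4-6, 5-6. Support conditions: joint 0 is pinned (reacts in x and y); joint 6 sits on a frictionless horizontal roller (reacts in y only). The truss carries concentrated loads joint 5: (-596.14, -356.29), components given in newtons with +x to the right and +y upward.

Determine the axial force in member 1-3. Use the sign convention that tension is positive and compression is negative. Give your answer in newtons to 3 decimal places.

N=7 nodes, M=11 members, R=3 reactions → 2N=14, M+R=14
member 0 (0-1): L=7.1542, (cx,cy)=(0.1825,0.9832)
member 1 (0-2): L=2.7170, (cx,cy)=(1.0000,0.0000)
member 2 (1-2): L=7.1741, (cx,cy)=(0.1967,-0.9805)
member 3 (1-3): L=3.0400, (cx,cy)=(0.9990,-0.0447)
member 4 (2-3): L=7.0871, (cx,cy)=(0.2294,0.9733)
member 5 (2-4): L=2.7990, (cx,cy)=(1.0000,0.0000)
member 6 (3-4): L=6.9970, (cx,cy)=(0.1676,-0.9858)
member 7 (3-5): L=2.4291, (cx,cy)=(0.9929,-0.1186)
member 8 (4-5): L=6.7251, (cx,cy)=(0.1842,0.9829)
member 9 (4-6): L=2.7840, (cx,cy)=(1.0000,0.0000)
member 10 (5-6): L=6.7882, (cx,cy)=(0.2276,-0.9738)
solve A·x = −loads:
  F[0-1] = -550.3261 N (compression)
  F[0-2] = -495.6781 N (compression)
  F[1-2] = +561.4899 N (tension)
  F[1-3] = -211.1065 N (compression)
  F[2-3] = -565.6107 N (compression)
  F[2-4] = -255.4753 N (compression)
  F[3-4] = +602.3365 N (tension)
  F[3-5] = -444.7791 N (compression)
  F[4-5] = -604.1538 N (compression)
  F[4-6] = -43.1919 N (compression)
  F[5-6] = +189.7694 N (tension)
  Rx@0 = +596.1400 N
  Ry@0 = +541.0787 N
  Ry@6 = -184.7887 N

-211.107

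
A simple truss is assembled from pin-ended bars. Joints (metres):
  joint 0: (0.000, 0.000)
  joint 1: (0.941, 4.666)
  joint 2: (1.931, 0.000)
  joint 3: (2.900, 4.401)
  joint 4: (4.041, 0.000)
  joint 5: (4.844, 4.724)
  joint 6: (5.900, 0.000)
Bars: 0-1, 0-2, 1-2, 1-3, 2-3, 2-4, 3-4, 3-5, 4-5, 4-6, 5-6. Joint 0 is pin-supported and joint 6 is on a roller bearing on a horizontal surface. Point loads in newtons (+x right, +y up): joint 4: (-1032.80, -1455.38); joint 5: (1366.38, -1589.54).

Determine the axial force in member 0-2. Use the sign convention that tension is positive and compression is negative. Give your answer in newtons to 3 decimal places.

N=7 nodes, M=11 members, R=3 reactions → 2N=14, M+R=14
member 0 (0-1): L=4.7599, (cx,cy)=(0.1977,0.9803)
member 1 (0-2): L=1.9310, (cx,cy)=(1.0000,0.0000)
member 2 (1-2): L=4.7699, (cx,cy)=(0.2076,-0.9782)
member 3 (1-3): L=1.9768, (cx,cy)=(0.9910,-0.1341)
member 4 (2-3): L=4.5064, (cx,cy)=(0.2150,0.9766)
member 5 (2-4): L=2.1100, (cx,cy)=(1.0000,0.0000)
member 6 (3-4): L=4.5465, (cx,cy)=(0.2510,-0.9680)
member 7 (3-5): L=1.9707, (cx,cy)=(0.9865,0.1639)
member 8 (4-5): L=4.7918, (cx,cy)=(0.1676,0.9859)
member 9 (4-6): L=1.8590, (cx,cy)=(1.0000,0.0000)
member 10 (5-6): L=4.8406, (cx,cy)=(0.2182,-0.9759)
solve A·x = −loads:
  F[0-1] = +358.0275 N (tension)
  F[0-2] = +262.8010 N (tension)
  F[1-2] = -379.4528 N (compression)
  F[1-3] = +150.8975 N (tension)
  F[2-3] = +380.0805 N (tension)
  F[2-4] = +102.3170 N (tension)
  F[3-4] = -309.5358 N (compression)
  F[3-5] = +313.1802 N (tension)
  F[4-5] = +1780.1840 N (tension)
  F[4-6] = +759.1132 N (tension)
  F[5-6] = -3479.6932 N (compression)
  Rx@0 = -333.5800 N
  Ry@0 = -350.9616 N
  Ry@6 = +3395.8816 N

262.801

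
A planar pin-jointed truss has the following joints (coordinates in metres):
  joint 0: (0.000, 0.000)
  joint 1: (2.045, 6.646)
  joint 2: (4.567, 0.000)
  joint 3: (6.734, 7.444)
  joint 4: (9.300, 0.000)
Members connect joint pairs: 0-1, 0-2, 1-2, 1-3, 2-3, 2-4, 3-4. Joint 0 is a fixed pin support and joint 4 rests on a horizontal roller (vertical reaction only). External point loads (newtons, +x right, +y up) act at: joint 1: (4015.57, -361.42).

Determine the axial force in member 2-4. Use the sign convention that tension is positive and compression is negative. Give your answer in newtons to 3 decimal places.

1016.574

N=5 nodes, M=7 members, R=3 reactions → 2N=10, M+R=10
member 0 (0-1): L=6.9535, (cx,cy)=(0.2941,0.9558)
member 1 (0-2): L=4.5670, (cx,cy)=(1.0000,0.0000)
member 2 (1-2): L=7.1084, (cx,cy)=(0.3548,-0.9349)
member 3 (1-3): L=4.7564, (cx,cy)=(0.9858,0.1678)
member 4 (2-3): L=7.7530, (cx,cy)=(0.2795,0.9601)
member 5 (2-4): L=4.7330, (cx,cy)=(1.0000,0.0000)
member 6 (3-4): L=7.8738, (cx,cy)=(0.3259,-0.9454)
solve A·x = −loads:
  F[0-1] = +2707.4075 N (tension)
  F[0-2] = +3219.3324 N (tension)
  F[1-2] = -3513.3997 N (compression)
  F[1-3] = -2001.1790 N (compression)
  F[2-3] = +3421.1931 N (tension)
  F[2-4] = +1016.5741 N (tension)
  F[3-4] = -3119.3883 N (compression)
  Rx@0 = -4015.5700 N
  Ry@0 = -2587.6749 N
  Ry@4 = +2949.0949 N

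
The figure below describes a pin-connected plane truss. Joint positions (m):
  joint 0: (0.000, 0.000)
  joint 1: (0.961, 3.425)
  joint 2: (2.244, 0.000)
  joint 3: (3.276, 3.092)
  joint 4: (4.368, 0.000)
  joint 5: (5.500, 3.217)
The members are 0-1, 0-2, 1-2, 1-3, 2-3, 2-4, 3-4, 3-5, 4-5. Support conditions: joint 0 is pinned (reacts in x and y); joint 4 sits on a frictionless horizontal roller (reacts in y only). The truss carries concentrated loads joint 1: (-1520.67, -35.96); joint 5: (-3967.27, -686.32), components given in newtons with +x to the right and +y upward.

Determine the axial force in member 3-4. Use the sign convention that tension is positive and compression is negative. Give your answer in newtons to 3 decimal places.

N=6 nodes, M=9 members, R=3 reactions → 2N=12, M+R=12
member 0 (0-1): L=3.5573, (cx,cy)=(0.2702,0.9628)
member 1 (0-2): L=2.2440, (cx,cy)=(1.0000,0.0000)
member 2 (1-2): L=3.6574, (cx,cy)=(0.3508,-0.9365)
member 3 (1-3): L=2.3388, (cx,cy)=(0.9898,-0.1424)
member 4 (2-3): L=3.2597, (cx,cy)=(0.3166,0.9486)
member 5 (2-4): L=2.1240, (cx,cy)=(1.0000,0.0000)
member 6 (3-4): L=3.2792, (cx,cy)=(0.3330,-0.9429)
member 7 (3-5): L=2.2275, (cx,cy)=(0.9984,0.0561)
member 8 (4-5): L=3.4104, (cx,cy)=(0.3319,0.9433)
solve A·x = −loads:
  F[0-1] = -4117.5221 N (compression)
  F[0-2] = -4375.5863 N (compression)
  F[1-2] = +4367.6757 N (tension)
  F[1-3] = -1135.4046 N (compression)
  F[2-3] = -4311.9250 N (compression)
  F[2-4] = -1478.2950 N (compression)
  F[3-4] = +3939.6991 N (tension)
  F[3-5] = -3806.9391 N (compression)
  F[4-5] = -501.0983 N (compression)
  Rx@0 = +5487.9400 N
  Ry@0 = +3964.4240 N
  Ry@4 = -3242.1440 N

3939.699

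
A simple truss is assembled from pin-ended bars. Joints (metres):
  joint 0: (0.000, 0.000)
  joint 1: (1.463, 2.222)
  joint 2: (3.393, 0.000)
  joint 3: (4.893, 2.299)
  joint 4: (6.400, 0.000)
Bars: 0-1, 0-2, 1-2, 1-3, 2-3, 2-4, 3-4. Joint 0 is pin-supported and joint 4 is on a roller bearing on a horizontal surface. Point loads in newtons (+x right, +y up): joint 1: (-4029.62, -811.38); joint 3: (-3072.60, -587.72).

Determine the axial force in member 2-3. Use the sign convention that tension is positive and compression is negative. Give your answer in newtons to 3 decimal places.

-2925.462

N=5 nodes, M=7 members, R=3 reactions → 2N=10, M+R=10
member 0 (0-1): L=2.6604, (cx,cy)=(0.5499,0.8352)
member 1 (0-2): L=3.3930, (cx,cy)=(1.0000,0.0000)
member 2 (1-2): L=2.9432, (cx,cy)=(0.6558,-0.7550)
member 3 (1-3): L=3.4309, (cx,cy)=(0.9997,0.0224)
member 4 (2-3): L=2.7451, (cx,cy)=(0.5464,0.8375)
member 5 (2-4): L=3.0070, (cx,cy)=(1.0000,0.0000)
member 6 (3-4): L=2.7489, (cx,cy)=(0.5482,-0.8363)
solve A·x = −loads:
  F[0-1] = -3911.6323 N (compression)
  F[0-2] = -4951.1343 N (compression)
  F[1-2] = +3245.2629 N (tension)
  F[1-3] = -249.6358 N (compression)
  F[2-3] = -2925.4620 N (compression)
  F[2-4] = -1224.4539 N (compression)
  F[3-4] = +2233.5110 N (tension)
  Rx@0 = +7102.2200 N
  Ry@0 = +3267.0625 N
  Ry@4 = -1867.9625 N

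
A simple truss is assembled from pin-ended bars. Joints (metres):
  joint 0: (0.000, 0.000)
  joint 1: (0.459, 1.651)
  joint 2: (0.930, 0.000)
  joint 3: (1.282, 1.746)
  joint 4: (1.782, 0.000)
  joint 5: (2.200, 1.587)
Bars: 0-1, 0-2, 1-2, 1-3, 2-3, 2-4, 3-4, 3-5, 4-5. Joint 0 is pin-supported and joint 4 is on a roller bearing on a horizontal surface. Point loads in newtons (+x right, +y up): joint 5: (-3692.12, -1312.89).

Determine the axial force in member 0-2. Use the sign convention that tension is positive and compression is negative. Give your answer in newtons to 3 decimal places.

-2863.602

N=6 nodes, M=9 members, R=3 reactions → 2N=12, M+R=12
member 0 (0-1): L=1.7136, (cx,cy)=(0.2679,0.9635)
member 1 (0-2): L=0.9300, (cx,cy)=(1.0000,0.0000)
member 2 (1-2): L=1.7169, (cx,cy)=(0.2743,-0.9616)
member 3 (1-3): L=0.8285, (cx,cy)=(0.9934,0.1147)
member 4 (2-3): L=1.7811, (cx,cy)=(0.1976,0.9803)
member 5 (2-4): L=0.8520, (cx,cy)=(1.0000,0.0000)
member 6 (3-4): L=1.8162, (cx,cy)=(0.2753,-0.9614)
member 7 (3-5): L=0.9317, (cx,cy)=(0.9853,-0.1707)
member 8 (4-5): L=1.6411, (cx,cy)=(0.2547,0.9670)
solve A·x = −loads:
  F[0-1] = -3093.1645 N (compression)
  F[0-2] = -2863.6018 N (compression)
  F[1-2] = +2903.9555 N (tension)
  F[1-3] = -1635.9705 N (compression)
  F[2-3] = -2848.7265 N (compression)
  F[2-4] = -1503.9543 N (compression)
  F[3-4] = +3676.5114 N (tension)
  F[3-5] = -3247.9685 N (compression)
  F[4-5] = -1930.8754 N (compression)
  Rx@0 = +3692.1200 N
  Ry@0 = +2980.1383 N
  Ry@4 = -1667.2483 N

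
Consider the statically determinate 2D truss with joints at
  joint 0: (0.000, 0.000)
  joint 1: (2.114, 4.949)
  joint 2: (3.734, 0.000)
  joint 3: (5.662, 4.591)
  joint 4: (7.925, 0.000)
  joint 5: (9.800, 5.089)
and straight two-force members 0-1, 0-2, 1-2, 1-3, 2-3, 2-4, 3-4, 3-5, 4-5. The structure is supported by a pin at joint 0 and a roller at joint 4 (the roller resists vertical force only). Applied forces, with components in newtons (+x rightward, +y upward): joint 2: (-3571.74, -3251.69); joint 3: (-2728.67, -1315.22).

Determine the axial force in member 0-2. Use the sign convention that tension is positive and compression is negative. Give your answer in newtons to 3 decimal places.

-4730.224

N=6 nodes, M=9 members, R=3 reactions → 2N=12, M+R=12
member 0 (0-1): L=5.3816, (cx,cy)=(0.3928,0.9196)
member 1 (0-2): L=3.7340, (cx,cy)=(1.0000,0.0000)
member 2 (1-2): L=5.2074, (cx,cy)=(0.3111,-0.9504)
member 3 (1-3): L=3.5660, (cx,cy)=(0.9949,-0.1004)
member 4 (2-3): L=4.9794, (cx,cy)=(0.3872,0.9220)
member 5 (2-4): L=4.1910, (cx,cy)=(1.0000,0.0000)
member 6 (3-4): L=5.1184, (cx,cy)=(0.4421,-0.8970)
member 7 (3-5): L=4.1679, (cx,cy)=(0.9928,0.1195)
member 8 (4-5): L=5.4234, (cx,cy)=(0.3457,0.9383)
solve A·x = −loads:
  F[0-1] = -3997.2137 N (compression)
  F[0-2] = -4730.2240 N (compression)
  F[1-2] = +4172.3419 N (tension)
  F[1-3] = -2882.7480 N (compression)
  F[2-3] = -773.9869 N (compression)
  F[2-4] = +439.1980 N (tension)
  F[3-4] = -993.3758 N (compression)
  F[3-5] = +0.0000 N (tension)
  F[4-5] = -0.0000 N (compression)
  Rx@0 = +6300.4100 N
  Ry@0 = +3675.8990 N
  Ry@4 = +891.0110 N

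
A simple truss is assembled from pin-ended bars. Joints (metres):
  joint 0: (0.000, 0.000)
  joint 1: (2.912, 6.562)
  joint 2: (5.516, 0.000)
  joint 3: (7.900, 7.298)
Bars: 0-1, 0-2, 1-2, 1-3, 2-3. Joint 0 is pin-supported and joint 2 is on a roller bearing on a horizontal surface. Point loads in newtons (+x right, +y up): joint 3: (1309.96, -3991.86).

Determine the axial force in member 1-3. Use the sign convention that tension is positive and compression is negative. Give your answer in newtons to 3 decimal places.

N=4 nodes, M=5 members, R=3 reactions → 2N=8, M+R=8
member 0 (0-1): L=7.1791, (cx,cy)=(0.4056,0.9140)
member 1 (0-2): L=5.5160, (cx,cy)=(1.0000,0.0000)
member 2 (1-2): L=7.0598, (cx,cy)=(0.3688,-0.9295)
member 3 (1-3): L=5.0420, (cx,cy)=(0.9893,0.1460)
member 4 (2-3): L=7.6775, (cx,cy)=(0.3105,0.9506)
solve A·x = −loads:
  F[0-1] = +3783.6664 N (tension)
  F[0-2] = -224.7762 N (compression)
  F[1-2] = -3284.8082 N (compression)
  F[1-3] = +2776.0717 N (tension)
  F[2-3] = -4625.7544 N (compression)
  Rx@0 = -1309.9600 N
  Ry@0 = -3458.4268 N
  Ry@2 = +7450.2868 N

2776.072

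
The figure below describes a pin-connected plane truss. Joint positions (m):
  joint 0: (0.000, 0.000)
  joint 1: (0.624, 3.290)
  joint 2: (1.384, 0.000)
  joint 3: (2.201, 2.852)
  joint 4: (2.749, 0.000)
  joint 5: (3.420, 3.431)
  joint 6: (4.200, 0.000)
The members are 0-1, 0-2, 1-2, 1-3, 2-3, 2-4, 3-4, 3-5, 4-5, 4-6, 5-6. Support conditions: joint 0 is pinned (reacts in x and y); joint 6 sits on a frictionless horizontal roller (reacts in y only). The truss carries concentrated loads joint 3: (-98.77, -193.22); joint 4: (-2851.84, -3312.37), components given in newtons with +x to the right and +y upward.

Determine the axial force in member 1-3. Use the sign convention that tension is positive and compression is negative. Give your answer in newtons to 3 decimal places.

N=7 nodes, M=11 members, R=3 reactions → 2N=14, M+R=14
member 0 (0-1): L=3.3487, (cx,cy)=(0.1863,0.9825)
member 1 (0-2): L=1.3840, (cx,cy)=(1.0000,0.0000)
member 2 (1-2): L=3.3766, (cx,cy)=(0.2251,-0.9743)
member 3 (1-3): L=1.6367, (cx,cy)=(0.9635,-0.2676)
member 4 (2-3): L=2.9667, (cx,cy)=(0.2754,0.9613)
member 5 (2-4): L=1.3650, (cx,cy)=(1.0000,0.0000)
member 6 (3-4): L=2.9042, (cx,cy)=(0.1887,-0.9820)
member 7 (3-5): L=1.3495, (cx,cy)=(0.9033,0.4290)
member 8 (4-5): L=3.4960, (cx,cy)=(0.1919,0.9814)
member 9 (4-6): L=1.4510, (cx,cy)=(1.0000,0.0000)
member 10 (5-6): L=3.5185, (cx,cy)=(0.2217,-0.9751)
solve A·x = −loads:
  F[0-1] = -1326.6141 N (compression)
  F[0-2] = -2703.4040 N (compression)
  F[1-2] = +1504.7108 N (tension)
  F[1-3] = -608.0579 N (compression)
  F[2-3] = -1525.0719 N (compression)
  F[2-4] = -1944.7422 N (compression)
  F[3-4] = +633.8802 N (tension)
  F[3-5] = -1136.6376 N (compression)
  F[4-5] = +2740.8348 N (tension)
  F[4-6] = +500.6486 N (tension)
  F[5-6] = -2258.4036 N (compression)
  Rx@0 = +2950.6100 N
  Ry@0 = +1303.3780 N
  Ry@6 = +2202.2120 N

-608.058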